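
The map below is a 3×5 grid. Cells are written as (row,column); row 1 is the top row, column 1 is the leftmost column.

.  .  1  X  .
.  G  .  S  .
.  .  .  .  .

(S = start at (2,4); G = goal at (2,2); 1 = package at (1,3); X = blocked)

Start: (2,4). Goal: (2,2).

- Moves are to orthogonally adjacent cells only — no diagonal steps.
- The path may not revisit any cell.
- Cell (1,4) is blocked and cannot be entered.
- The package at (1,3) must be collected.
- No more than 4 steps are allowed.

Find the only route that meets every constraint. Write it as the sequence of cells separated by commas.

(2,4), (2,3), (1,3), (1,2), (2,2)

The 4-move cap with required stops at (1,3) leaves no slack for detours.
Route from (2,4): left to (2,3), up to (1,3), left to (1,2), down to (2,2) — 4 moves in all.
Check: all required cells visited; 4 ≤ 4 moves.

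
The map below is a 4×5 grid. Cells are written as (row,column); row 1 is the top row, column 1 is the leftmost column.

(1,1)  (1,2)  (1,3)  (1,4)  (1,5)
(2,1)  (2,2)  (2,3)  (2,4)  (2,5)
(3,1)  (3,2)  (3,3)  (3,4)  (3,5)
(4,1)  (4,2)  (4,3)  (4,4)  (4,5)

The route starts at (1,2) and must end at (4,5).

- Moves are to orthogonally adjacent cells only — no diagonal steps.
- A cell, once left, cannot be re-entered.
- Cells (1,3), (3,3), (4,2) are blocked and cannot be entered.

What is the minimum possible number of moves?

The Manhattan distance from (1,2) to (4,5) is |1−4| + |2−5| = 6, so at least 6 moves are needed.
A route of 6 moves achieves this: (1,2) → (2,2) → (2,3) → (2,4) → (3,4) → (4,4) → (4,5).
Since 6 matches the lower bound, it is optimal.

6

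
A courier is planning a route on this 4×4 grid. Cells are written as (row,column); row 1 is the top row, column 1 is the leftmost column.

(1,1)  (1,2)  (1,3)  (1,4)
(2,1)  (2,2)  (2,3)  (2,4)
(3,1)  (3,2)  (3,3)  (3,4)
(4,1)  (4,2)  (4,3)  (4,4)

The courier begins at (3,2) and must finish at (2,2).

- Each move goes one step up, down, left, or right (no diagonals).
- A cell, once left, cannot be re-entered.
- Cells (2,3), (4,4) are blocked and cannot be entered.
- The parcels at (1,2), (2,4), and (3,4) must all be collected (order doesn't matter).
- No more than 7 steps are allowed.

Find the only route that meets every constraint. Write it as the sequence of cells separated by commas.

Any route must reach (1,2), (2,4), and (3,4) and still end at (2,2) within 7 moves, so the order of the required stops is forced.
Route from (3,2): right 2 to (3,4), up 2 to (1,4), left 2 to (1,2), down 1 to (2,2) — 7 moves in all.
Check: all required cells visited; 7 ≤ 7 moves.

(3,2), (3,3), (3,4), (2,4), (1,4), (1,3), (1,2), (2,2)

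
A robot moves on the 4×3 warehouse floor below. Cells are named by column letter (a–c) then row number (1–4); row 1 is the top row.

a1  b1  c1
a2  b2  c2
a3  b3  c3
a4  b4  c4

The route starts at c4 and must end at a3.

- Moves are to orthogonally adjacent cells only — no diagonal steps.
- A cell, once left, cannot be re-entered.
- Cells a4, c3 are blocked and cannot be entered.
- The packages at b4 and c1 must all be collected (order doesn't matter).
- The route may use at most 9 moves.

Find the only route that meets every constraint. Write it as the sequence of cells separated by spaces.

c4 b4 b3 b2 c2 c1 b1 a1 a2 a3

Any route must reach b4 and c1 and still end at a3 within 9 moves, so the order of the required stops is forced.
Route from c4: left to b4, 2× up (reaching b2), right to c2, up to c1, 2× left (reaching a1), 2× down (reaching a3) — 9 moves in all.
Check: all required cells visited; 9 ≤ 9 moves.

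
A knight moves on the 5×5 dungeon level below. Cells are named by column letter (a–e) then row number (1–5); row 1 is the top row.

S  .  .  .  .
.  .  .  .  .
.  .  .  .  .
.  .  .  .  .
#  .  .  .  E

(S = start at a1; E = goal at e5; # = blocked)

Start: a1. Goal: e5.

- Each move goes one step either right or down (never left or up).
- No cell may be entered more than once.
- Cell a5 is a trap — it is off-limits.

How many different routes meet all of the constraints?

A right/down-only route from a1 to e5 makes exactly 4 down-moves and 4 right-moves in some order.
With no other constraints that would be C(8,4) = 70 routes.
Subtract routes through each blocked cell (inclusion–exclusion for overlaps): − through a5: 1 → 69.
That gives 69 routes.

69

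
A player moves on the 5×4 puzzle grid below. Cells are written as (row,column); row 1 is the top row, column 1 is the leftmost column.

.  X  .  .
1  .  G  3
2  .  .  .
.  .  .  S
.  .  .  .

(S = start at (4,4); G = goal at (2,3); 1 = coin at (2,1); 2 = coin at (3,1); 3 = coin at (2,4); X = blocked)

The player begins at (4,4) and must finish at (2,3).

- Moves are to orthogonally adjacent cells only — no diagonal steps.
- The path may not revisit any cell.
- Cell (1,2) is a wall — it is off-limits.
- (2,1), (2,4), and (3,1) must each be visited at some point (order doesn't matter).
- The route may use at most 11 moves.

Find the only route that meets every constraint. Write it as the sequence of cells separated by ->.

Any route must reach (2,1), (2,4), and (3,1) and still end at (2,3) within 11 moves, so the order of the required stops is forced.
Route from (4,4): 3× left (reaching (4,1)), 2× up (reaching (2,1)), right to (2,2), down to (3,2), 2× right (reaching (3,4)), up to (2,4), left to (2,3) — 11 moves in all.
Check: all required cells visited; 11 ≤ 11 moves.

(4,4) -> (4,3) -> (4,2) -> (4,1) -> (3,1) -> (2,1) -> (2,2) -> (3,2) -> (3,3) -> (3,4) -> (2,4) -> (2,3)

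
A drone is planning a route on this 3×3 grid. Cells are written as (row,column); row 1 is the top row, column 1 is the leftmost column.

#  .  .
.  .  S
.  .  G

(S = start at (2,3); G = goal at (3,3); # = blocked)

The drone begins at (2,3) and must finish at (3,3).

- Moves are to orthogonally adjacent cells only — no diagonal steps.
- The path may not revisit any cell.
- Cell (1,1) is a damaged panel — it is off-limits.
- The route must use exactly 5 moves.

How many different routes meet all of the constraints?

2

Need simple routes of exactly 5 moves from (2,3) to (3,3) (Manhattan distance 1, so 2 moves are spent on a detour and 2 undoing it).
Enumerating: (2,3) (1,3) (1,2) (2,2) (3,2) (3,3) | (2,3) (2,2) (2,1) (3,1) (3,2) (3,3).
That gives 2 routes.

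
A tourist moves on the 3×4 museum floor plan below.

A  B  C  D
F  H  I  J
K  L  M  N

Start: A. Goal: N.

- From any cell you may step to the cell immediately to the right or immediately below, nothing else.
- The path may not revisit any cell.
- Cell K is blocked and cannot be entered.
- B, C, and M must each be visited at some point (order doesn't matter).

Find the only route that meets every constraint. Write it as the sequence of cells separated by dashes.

Moves only go right or down, so the column and row indices never decrease.
Route from A: 2× right (reaching C), 2× down (reaching M), right to N — 5 moves in all.
Check: all required cells visited.

A - B - C - I - M - N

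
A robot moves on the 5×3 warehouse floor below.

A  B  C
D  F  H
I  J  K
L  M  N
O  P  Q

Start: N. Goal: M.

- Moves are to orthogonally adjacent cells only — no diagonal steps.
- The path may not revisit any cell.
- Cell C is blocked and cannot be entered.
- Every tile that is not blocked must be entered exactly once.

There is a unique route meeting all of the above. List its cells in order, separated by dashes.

N - Q - P - O - L - I - D - A - B - F - H - K - J - M

Need to visit all 14 open cells exactly once, starting at N and ending at M.
Cell B has only two open neighbours (F and A), so the path must pass straight through it: one of those is the cell it's entered from and the other is where it exits.
Route from N: down 1 to Q, left 2 to O, up 4 to A, right 1 to B, down 1 to F, right 1 to H, down 1 to K, left 1 to J, down 1 to M — 13 moves in all.
Check: all 14 open cells covered.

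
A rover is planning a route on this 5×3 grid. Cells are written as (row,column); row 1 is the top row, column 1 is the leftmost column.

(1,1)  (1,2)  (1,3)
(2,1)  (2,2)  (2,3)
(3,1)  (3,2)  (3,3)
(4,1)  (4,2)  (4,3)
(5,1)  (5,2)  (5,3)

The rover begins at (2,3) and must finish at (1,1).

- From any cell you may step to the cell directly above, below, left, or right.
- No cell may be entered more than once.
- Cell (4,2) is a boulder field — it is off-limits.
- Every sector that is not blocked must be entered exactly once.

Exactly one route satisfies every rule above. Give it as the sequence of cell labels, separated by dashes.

(2,3) - (1,3) - (1,2) - (2,2) - (3,2) - (3,3) - (4,3) - (5,3) - (5,2) - (5,1) - (4,1) - (3,1) - (2,1) - (1,1)

Need to visit all 14 open cells exactly once, starting at (2,3) and ending at (1,1).
Route from (2,3): up to (1,3), left to (1,2), 2× down (reaching (3,2)), right to (3,3), 2× down (reaching (5,3)), 2× left (reaching (5,1)), 4× up (reaching (1,1)) — 13 moves in all.
Check: all 14 open cells covered.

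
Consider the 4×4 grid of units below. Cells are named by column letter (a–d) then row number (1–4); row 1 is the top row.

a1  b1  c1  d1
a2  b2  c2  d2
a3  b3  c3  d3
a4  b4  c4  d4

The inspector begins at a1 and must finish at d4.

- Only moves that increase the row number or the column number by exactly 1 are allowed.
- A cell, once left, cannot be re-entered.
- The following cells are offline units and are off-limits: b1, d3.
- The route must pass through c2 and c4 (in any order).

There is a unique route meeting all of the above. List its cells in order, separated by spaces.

a1 a2 b2 c2 c3 c4 d4

Moves only go right or down, so the column and row indices never decrease.
Route from a1: down to a2, 2× right (reaching c2), 2× down (reaching c4), right to d4 — 6 moves in all.
Check: all required cells visited.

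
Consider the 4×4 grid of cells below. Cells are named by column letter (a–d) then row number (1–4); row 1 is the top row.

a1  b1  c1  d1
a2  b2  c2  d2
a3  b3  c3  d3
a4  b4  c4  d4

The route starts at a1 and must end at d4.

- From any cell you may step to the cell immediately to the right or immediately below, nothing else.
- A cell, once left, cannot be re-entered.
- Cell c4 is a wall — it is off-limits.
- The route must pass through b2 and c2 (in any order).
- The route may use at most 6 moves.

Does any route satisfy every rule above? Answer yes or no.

yes

One route that works: a1 → a2 → b2 → c2 → c3 → d3 → d4.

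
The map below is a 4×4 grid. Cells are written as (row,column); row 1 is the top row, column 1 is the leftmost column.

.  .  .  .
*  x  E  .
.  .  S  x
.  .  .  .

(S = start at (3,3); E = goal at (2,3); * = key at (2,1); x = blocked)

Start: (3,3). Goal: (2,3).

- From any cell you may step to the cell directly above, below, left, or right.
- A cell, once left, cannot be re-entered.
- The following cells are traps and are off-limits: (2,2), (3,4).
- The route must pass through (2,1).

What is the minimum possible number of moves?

Any route passes through (2,1) somewhere between (3,3) and (2,3). Summing Manhattan distances along the two legs ((3,3) → (2,1) → (2,3)) gives a lower bound of 3 + 2 = 5 moves.
That bound ignores the blocked cells. Measuring each leg by the fewest moves that actually steer around them ((3,3)→(2,1): 3; (2,1)→(2,3): 4) raises the lower bound to 7.
A route of 7 moves exists: (3,3) → (3,2) → (3,1) → (2,1) → (1,1) → (1,2) → (1,3) → (2,3).
Since 7 matches that lower bound, it is optimal.

7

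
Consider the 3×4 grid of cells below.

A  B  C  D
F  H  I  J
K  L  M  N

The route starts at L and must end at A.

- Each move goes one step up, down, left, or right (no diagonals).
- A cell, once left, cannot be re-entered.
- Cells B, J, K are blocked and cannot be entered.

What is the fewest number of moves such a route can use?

The Manhattan distance from L to A is |3−1| + |2−1| = 3, so at least 3 moves are needed.
A route of 3 moves achieves this: L → H → F → A.
Since 3 matches the lower bound, it is optimal.

3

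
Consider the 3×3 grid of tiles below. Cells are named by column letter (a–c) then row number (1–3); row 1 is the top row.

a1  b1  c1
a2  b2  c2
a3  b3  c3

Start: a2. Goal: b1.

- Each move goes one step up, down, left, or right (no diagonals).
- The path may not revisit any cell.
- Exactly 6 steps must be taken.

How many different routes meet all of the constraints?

4

Need simple routes of exactly 6 moves from a2 to b1 (Manhattan distance 2, so 2 moves are spent on a detour and 2 undoing it).
Enumerating: a2 a3 b3 b2 c2 c1 b1 | a2 a3 b3 c3 c2 c1 b1 | a2 a3 b3 c3 c2 b2 b1 | a2 b2 b3 c3 c2 c1 b1.
That gives 4 routes.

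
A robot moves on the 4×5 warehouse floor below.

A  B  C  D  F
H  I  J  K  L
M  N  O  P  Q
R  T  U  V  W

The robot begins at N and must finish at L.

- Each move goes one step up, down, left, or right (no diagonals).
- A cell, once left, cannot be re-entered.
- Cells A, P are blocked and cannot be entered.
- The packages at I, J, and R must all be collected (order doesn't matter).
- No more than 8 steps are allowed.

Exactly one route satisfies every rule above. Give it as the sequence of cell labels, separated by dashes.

N - T - R - M - H - I - J - K - L

Any route must reach I, J, and R and still end at L within 8 moves, so the order of the required stops is forced.
Route from N: down to T, left to R, 2× up (reaching H), 4× right (reaching L) — 8 moves in all.
Check: all required cells visited; 8 ≤ 8 moves.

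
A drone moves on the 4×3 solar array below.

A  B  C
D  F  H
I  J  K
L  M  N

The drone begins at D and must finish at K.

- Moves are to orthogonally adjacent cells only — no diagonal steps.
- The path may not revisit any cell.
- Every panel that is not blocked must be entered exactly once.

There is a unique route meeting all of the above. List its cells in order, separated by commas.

D, A, B, C, H, F, J, I, L, M, N, K

Need to visit all 12 open cells exactly once, starting at D and ending at K.
Cell N has only two open neighbours (K and M), so the path must pass straight through it: one of those is the cell it's entered from and the other is where it exits.
Route from D: up to A, 2× right (reaching C), down to H, left to F, down to J, left to I, down to L, 2× right (reaching N), up to K — 11 moves in all.
Check: all 12 open cells covered.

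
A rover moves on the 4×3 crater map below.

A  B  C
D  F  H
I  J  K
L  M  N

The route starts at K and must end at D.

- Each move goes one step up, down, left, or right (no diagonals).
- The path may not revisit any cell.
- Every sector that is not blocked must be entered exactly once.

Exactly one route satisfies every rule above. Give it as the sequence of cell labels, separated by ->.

K -> N -> M -> L -> I -> J -> F -> H -> C -> B -> A -> D

Need to visit all 12 open cells exactly once, starting at K and ending at D.
Route from K: down to N, 2× left (reaching L), up to I, right to J, up to F, right to H, up to C, 2× left (reaching A), down to D — 11 moves in all.
Check: all 12 open cells covered.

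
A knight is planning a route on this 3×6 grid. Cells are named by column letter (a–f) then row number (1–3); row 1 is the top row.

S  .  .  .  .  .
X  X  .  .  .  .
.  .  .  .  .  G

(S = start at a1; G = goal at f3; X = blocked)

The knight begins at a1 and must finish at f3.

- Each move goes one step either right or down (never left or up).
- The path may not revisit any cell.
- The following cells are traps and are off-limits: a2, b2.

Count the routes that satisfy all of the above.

10

A right/down-only route from a1 to f3 makes exactly 2 down-moves and 5 right-moves in some order.
With no other constraints that would be C(7,2) = 21 routes.
Subtract routes through each blocked cell (inclusion–exclusion for overlaps): − through a2: 6 − through b2: 10 + through a2&b2: 5 → 10.
That gives 10 routes.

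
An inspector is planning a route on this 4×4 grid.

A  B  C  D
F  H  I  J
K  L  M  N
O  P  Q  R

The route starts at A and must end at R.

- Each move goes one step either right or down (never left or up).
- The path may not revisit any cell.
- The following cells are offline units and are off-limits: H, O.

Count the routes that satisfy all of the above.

7

A right/down-only route from A to R makes exactly 3 down-moves and 3 right-moves in some order.
With no other constraints that would be C(6,3) = 20 routes.
Subtract routes through each blocked cell (inclusion–exclusion for overlaps): − through H: 12 − through O: 1 → 7.
That gives 7 routes.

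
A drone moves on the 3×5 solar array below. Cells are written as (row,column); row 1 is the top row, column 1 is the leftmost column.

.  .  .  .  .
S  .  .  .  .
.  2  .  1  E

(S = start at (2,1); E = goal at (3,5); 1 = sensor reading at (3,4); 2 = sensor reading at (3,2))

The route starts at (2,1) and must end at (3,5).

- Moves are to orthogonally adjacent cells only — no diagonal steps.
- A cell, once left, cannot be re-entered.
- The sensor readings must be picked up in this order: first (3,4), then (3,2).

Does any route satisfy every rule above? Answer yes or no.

Ignoring the required order, 43 revisit-free routes from (2,1) to (3,5) pass through all of (3,4) and (3,2); the waypoint orders that occur are (3,2) → (3,4) (43) — never (3,4) → (3,2).

no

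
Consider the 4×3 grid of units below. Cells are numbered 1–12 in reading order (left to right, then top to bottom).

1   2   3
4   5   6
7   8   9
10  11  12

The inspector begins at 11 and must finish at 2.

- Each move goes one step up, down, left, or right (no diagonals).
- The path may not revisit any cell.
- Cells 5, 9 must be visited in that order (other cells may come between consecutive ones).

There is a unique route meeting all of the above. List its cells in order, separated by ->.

The waypoints must appear in the order 5, 9, with no cell reused.
Route from 11: left 1 to 10, up 2 to 4, right 1 to 5, down 1 to 8, right 1 to 9, up 2 to 3, left 1 to 2 — 9 moves in all.
Check: order respected (5 at step 4, 9 at step 6).

11 -> 10 -> 7 -> 4 -> 5 -> 8 -> 9 -> 6 -> 3 -> 2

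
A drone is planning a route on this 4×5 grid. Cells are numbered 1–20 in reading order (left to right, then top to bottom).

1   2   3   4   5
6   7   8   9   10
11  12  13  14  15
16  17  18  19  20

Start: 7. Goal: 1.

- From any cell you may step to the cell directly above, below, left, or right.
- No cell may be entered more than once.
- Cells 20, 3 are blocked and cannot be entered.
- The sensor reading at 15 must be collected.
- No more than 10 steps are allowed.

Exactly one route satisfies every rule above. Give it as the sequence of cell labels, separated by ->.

Any route must reach 15 and still end at 1 within 10 moves, so the order of the required stops is forced.
Route from 7: right 3 to 10, down 1 to 15, left 4 to 11, up 2 to 1 — 10 moves in all.
Check: all required cells visited; 10 ≤ 10 moves.

7 -> 8 -> 9 -> 10 -> 15 -> 14 -> 13 -> 12 -> 11 -> 6 -> 1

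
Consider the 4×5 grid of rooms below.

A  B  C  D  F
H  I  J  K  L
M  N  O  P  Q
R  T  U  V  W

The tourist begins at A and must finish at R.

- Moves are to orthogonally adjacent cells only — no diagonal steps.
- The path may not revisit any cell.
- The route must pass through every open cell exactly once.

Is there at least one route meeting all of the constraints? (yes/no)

One route that works: A → H → M → N → I → B → C → J → O → P → K → D → F → L → Q → W → V → U → T → R.

yes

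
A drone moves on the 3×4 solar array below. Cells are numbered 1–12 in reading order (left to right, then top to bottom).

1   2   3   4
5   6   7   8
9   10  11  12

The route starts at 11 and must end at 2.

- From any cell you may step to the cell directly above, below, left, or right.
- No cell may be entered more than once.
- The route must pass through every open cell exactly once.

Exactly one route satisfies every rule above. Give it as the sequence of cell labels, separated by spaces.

Need to visit all 12 open cells exactly once, starting at 11 and ending at 2.
Cell 1 has only two open neighbours (5 and 2), so the path must pass straight through it: one of those is the cell it's entered from and the other is where it exits.
Route from 11: right 1 to 12, up 2 to 4, left 1 to 3, down 1 to 7, left 1 to 6, down 1 to 10, left 1 to 9, up 2 to 1, right 1 to 2 — 11 moves in all.
Check: all 12 open cells covered.

11 12 8 4 3 7 6 10 9 5 1 2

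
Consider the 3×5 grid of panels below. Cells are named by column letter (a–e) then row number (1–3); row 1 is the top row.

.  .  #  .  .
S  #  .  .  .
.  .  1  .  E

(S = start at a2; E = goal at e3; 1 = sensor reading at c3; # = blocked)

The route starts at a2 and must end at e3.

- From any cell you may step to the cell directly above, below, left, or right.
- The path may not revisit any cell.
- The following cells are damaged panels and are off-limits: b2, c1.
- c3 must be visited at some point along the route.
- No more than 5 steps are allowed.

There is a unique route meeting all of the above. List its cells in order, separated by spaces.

a2 a3 b3 c3 d3 e3

The 5-move cap with required stops at c3 leaves no slack for detours.
Route from a2: down 1 to a3, right 4 to e3 — 5 moves in all.
Check: all required cells visited; 5 ≤ 5 moves.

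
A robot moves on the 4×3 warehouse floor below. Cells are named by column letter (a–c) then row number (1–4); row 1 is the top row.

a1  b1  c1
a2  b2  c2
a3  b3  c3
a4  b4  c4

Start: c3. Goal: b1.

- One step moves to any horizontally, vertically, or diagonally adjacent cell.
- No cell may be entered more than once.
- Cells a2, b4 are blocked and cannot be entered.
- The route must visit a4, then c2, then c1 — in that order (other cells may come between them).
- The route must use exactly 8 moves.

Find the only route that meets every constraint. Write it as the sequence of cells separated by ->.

The waypoints must appear in the order a4, c2, c1, with no cell reused.
Route from c3: down 1 to c4, up-left 1 to b3, down-left 1 to a4, up 1 to a3, up-right 1 to b2, right 1 to c2, up 1 to c1, left 1 to b1 — 8 moves in all.
Check: order respected (a4 at step 3, c2 at step 6, c1 at step 7); 8 moves as required.

c3 -> c4 -> b3 -> a4 -> a3 -> b2 -> c2 -> c1 -> b1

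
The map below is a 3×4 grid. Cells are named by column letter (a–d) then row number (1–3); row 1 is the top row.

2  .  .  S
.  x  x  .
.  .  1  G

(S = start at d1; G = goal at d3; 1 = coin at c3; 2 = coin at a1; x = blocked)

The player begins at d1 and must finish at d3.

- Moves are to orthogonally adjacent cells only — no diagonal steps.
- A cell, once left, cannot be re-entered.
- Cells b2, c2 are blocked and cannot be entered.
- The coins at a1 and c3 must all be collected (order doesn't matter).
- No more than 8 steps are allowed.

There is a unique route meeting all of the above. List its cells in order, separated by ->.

The 8-move cap with required stops at a1, c3 leaves no slack for detours.
Route from d1: 3× left (reaching a1), 2× down (reaching a3), 3× right (reaching d3) — 8 moves in all.
Check: all required cells visited; 8 ≤ 8 moves.

d1 -> c1 -> b1 -> a1 -> a2 -> a3 -> b3 -> c3 -> d3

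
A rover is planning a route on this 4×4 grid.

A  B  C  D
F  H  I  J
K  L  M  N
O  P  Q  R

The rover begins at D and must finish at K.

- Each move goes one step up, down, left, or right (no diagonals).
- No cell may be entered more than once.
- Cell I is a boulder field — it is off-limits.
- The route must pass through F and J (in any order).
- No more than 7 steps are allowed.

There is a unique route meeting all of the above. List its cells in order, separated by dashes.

D - J - N - M - L - H - F - K

Any route must reach F and J and still end at K within 7 moves, so the order of the required stops is forced.
Route from D: 2× down (reaching N), 2× left (reaching L), up to H, left to F, down to K — 7 moves in all.
Check: all required cells visited; 7 ≤ 7 moves.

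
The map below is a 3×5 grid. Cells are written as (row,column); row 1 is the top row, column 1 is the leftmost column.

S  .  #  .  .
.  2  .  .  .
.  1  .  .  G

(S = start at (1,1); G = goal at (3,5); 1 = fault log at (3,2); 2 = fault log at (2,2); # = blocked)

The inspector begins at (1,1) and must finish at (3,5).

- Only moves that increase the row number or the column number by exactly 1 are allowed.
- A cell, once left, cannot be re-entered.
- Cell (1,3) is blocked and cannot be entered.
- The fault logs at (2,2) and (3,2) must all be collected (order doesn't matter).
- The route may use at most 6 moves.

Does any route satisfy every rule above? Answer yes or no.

One route that works: (1,1) → (2,1) → (2,2) → (3,2) → (3,3) → (3,4) → (3,5).

yes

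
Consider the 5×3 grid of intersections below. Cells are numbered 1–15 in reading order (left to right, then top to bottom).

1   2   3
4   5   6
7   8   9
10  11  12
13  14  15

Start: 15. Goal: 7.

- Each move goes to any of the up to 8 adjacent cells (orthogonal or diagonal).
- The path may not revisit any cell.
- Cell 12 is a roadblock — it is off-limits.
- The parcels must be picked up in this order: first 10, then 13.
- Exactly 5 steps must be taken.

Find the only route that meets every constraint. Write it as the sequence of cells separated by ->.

The waypoints must appear in the order 10, 13, with no cell reused.
Route from 15: left 1 to 14, up-left 1 to 10, down 1 to 13, up-right 1 to 11, up-left 1 to 7 — 5 moves in all.
Check: order respected (10 at step 2, 13 at step 3); 5 moves as required.

15 -> 14 -> 10 -> 13 -> 11 -> 7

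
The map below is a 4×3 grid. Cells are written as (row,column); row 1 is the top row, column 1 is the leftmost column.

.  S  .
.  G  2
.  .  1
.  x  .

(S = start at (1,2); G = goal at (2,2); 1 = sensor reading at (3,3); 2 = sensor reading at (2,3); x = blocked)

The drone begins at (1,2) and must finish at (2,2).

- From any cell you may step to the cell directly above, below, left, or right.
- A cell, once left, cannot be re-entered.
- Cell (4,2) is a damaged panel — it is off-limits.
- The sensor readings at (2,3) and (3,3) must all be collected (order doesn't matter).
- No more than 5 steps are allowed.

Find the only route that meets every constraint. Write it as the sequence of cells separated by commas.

The budget equals the shortest possible length, so every move has to be on a shortest route through the required cells.
Route from (1,2): right to (1,3), 2× down (reaching (3,3)), left to (3,2), up to (2,2) — 5 moves in all.
Check: all required cells visited; 5 ≤ 5 moves.

(1,2), (1,3), (2,3), (3,3), (3,2), (2,2)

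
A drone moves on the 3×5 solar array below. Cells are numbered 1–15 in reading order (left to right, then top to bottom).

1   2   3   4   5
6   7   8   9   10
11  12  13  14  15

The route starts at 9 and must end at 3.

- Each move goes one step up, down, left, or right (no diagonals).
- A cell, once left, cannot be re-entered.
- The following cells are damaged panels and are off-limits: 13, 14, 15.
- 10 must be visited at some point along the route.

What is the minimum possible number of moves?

Any route passes through 10 somewhere between 9 and 3. Summing Manhattan distances along the two legs (9 → 10 → 3) gives a lower bound of 1 + 3 = 4 moves.
A route of 4 moves achieves this: 9 → 10 → 5 → 4 → 3.
Since 4 matches the lower bound, it is optimal.

4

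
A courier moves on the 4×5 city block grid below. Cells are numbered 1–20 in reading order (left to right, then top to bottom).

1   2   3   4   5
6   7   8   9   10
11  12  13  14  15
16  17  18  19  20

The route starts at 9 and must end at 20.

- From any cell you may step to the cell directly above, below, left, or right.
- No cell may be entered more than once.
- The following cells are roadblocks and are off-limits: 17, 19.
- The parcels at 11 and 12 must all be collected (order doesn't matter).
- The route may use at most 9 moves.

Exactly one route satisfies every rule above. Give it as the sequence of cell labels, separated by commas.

Any route must reach 11 and 12 and still end at 20 within 9 moves, so the order of the required stops is forced.
Route from 9: left 3 to 6, down 1 to 11, right 4 to 15, down 1 to 20 — 9 moves in all.
Check: all required cells visited; 9 ≤ 9 moves.

9, 8, 7, 6, 11, 12, 13, 14, 15, 20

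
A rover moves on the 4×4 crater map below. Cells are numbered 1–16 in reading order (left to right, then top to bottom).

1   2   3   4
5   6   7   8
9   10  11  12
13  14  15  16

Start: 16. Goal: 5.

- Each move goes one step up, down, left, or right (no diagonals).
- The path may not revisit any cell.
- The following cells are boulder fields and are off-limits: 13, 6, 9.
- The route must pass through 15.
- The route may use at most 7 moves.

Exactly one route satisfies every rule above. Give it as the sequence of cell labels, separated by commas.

Any route must reach 15 and still end at 5 within 7 moves, so the order of the required stops is forced.
Route from 16: left 1 to 15, up 3 to 3, left 2 to 1, down 1 to 5 — 7 moves in all.
Check: all required cells visited; 7 ≤ 7 moves.

16, 15, 11, 7, 3, 2, 1, 5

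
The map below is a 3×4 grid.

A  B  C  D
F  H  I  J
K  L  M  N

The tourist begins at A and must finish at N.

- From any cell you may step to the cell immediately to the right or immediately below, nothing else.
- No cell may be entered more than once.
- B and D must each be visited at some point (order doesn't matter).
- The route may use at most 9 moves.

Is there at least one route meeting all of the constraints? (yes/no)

yes

One route that works: A → B → C → D → J → N.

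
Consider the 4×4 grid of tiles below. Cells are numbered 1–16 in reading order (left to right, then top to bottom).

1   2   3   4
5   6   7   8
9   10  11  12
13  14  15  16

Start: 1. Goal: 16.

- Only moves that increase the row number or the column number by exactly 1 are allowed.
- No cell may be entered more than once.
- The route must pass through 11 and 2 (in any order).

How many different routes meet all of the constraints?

6

A right/down-only route from 1 to 16 makes exactly 3 down-moves and 3 right-moves in some order.
With no other constraints that would be C(6,3) = 20 routes.
A monotone route can only reach the required cells in the order 2, 11, so split there and multiply the segment counts: 1→2: 1; 2→11: 3; 11→16: 2; product = 6.
That gives 6 routes.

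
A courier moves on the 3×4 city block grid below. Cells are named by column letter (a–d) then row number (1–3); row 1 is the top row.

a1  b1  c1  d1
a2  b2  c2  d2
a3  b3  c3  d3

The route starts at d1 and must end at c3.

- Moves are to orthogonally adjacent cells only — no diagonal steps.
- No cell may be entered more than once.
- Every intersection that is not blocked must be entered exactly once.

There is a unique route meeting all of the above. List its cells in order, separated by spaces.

Need to visit all 12 open cells exactly once, starting at d1 and ending at c3.
Cell d3 has only two open neighbours (d2 and c3), so the path must pass straight through it: one of those is the cell it's entered from and the other is where it exits.
Route from d1: left 3 to a1, down 2 to a3, right 1 to b3, up 1 to b2, right 2 to d2, down 1 to d3, left 1 to c3 — 11 moves in all.
Check: all 12 open cells covered.

d1 c1 b1 a1 a2 a3 b3 b2 c2 d2 d3 c3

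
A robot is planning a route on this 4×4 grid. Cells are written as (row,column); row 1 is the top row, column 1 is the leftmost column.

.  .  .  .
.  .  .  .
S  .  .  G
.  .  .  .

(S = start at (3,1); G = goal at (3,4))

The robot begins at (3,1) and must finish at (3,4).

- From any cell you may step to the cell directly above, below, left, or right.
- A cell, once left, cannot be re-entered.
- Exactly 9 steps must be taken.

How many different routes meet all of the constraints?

Need simple routes of exactly 9 moves from (3,1) to (3,4) (Manhattan distance 3, so 3 moves are spent on a detour and 3 undoing it).
Branch systematically from the start, pruning whenever the remaining move budget drops below the Manhattan distance to (3,4) or differs from it in parity. Grouping the completions by first move — via (2,1): 14; via (4,1): 8; via (3,2): 7 — and summing: 14 + 8 + 7 = 29.
That gives 29 routes.

29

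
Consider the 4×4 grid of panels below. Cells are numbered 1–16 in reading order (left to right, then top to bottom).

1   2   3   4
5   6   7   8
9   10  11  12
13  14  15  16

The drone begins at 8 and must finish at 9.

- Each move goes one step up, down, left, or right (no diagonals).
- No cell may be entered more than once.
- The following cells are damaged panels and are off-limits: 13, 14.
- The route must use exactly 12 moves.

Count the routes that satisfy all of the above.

Need simple routes of exactly 12 moves from 8 to 9 (Manhattan distance 4, so 4 moves are spent on a detour and 4 undoing it).
Enumerating: 8 12 16 15 11 7 3 2 1 5 6 10 9 | 8 12 16 15 11 10 6 7 3 2 1 5 9.
That gives 2 routes.

2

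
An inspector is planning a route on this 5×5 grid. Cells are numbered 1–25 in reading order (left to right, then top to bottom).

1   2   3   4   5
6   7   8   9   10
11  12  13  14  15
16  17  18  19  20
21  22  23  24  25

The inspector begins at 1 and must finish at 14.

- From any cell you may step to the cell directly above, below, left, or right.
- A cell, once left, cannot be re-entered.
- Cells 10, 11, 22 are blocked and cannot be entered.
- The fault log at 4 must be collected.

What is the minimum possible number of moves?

Any route passes through 4 somewhere between 1 and 14. Summing Manhattan distances along the two legs (1 → 4 → 14) gives a lower bound of 3 + 2 = 5 moves.
A route of 5 moves achieves this: 1 → 2 → 3 → 4 → 9 → 14.
Since 5 matches the lower bound, it is optimal.

5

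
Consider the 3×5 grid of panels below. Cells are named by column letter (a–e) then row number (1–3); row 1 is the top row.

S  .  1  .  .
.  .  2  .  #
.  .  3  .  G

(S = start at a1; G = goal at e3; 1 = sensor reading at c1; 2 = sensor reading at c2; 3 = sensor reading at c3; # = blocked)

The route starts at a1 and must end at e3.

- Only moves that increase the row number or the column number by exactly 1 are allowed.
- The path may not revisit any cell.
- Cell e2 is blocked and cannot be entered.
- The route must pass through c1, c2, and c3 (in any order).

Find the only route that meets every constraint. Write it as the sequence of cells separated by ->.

Moves only go right or down, so the column and row indices never decrease.
Route from a1: 2× right (reaching c1), 2× down (reaching c3), 2× right (reaching e3) — 6 moves in all.
Check: all required cells visited.

a1 -> b1 -> c1 -> c2 -> c3 -> d3 -> e3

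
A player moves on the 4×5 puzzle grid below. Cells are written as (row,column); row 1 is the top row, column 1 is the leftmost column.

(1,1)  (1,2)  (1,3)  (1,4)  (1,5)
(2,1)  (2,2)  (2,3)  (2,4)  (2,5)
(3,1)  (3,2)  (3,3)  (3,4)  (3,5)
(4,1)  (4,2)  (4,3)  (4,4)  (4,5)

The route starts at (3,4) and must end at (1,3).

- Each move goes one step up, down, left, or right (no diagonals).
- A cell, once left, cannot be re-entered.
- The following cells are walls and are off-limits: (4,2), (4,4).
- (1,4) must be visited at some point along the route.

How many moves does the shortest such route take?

Any route passes through (1,4) somewhere between (3,4) and (1,3). Summing Manhattan distances along the two legs ((3,4) → (1,4) → (1,3)) gives a lower bound of 2 + 1 = 3 moves.
A route of 3 moves achieves this: (3,4) → (2,4) → (1,4) → (1,3).
Since 3 matches the lower bound, it is optimal.

3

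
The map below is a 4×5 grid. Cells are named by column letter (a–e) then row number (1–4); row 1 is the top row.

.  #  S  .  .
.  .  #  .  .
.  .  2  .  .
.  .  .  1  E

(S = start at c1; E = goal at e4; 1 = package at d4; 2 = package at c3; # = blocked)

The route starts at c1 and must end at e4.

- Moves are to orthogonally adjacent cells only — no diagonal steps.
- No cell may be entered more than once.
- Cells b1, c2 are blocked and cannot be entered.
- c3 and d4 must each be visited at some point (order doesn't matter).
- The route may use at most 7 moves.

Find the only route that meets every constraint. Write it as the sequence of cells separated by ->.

The 7-move cap with required stops at c3, d4 leaves no slack for detours.
Route from c1: right to d1, 2× down (reaching d3), left to c3, down to c4, 2× right (reaching e4) — 7 moves in all.
Check: all required cells visited; 7 ≤ 7 moves.

c1 -> d1 -> d2 -> d3 -> c3 -> c4 -> d4 -> e4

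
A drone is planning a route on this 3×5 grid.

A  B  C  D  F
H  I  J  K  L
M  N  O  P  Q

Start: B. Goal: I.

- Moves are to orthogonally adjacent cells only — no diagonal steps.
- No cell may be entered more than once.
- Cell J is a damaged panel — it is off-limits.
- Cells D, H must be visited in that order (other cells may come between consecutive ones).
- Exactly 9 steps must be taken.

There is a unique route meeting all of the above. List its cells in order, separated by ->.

The waypoints must appear in the order D, H, with no cell reused.
Route from B: right 2 to D, down 2 to P, left 3 to M, up 1 to H, right 1 to I — 9 moves in all.
Check: order respected (D at step 2, H at step 8); 9 moves as required.

B -> C -> D -> K -> P -> O -> N -> M -> H -> I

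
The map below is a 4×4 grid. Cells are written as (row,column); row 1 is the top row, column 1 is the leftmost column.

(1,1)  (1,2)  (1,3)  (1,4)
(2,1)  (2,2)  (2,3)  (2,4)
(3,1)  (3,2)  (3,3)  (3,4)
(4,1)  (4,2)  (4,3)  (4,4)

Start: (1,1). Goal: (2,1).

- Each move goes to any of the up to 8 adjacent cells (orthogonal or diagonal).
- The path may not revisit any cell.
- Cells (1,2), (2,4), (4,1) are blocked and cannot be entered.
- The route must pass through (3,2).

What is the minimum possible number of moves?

Any route passes through (3,2) somewhere between (1,1) and (2,1). Summing Chebyshev distances along the two legs ((1,1) → (3,2) → (2,1)) gives a lower bound of 2 + 1 = 3 moves.
A route of 3 moves achieves this: (1,1) → (2,2) → (3,2) → (2,1).
Since 3 matches the lower bound, it is optimal.

3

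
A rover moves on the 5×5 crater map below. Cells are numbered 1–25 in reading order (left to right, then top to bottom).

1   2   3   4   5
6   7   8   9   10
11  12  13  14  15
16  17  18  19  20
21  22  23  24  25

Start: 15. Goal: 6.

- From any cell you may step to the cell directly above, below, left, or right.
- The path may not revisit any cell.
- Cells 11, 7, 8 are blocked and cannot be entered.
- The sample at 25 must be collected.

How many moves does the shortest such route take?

Any route passes through 25 somewhere between 15 and 6. Summing Manhattan distances along the two legs (15 → 25 → 6) gives a lower bound of 2 + 7 = 9 moves.
That bound ignores the blocked cells. Measuring each leg by the fewest moves that actually steer around them (15→25: 2; 25→6: 9) raises the lower bound to 11.
A route of 11 moves exists: 15 → 20 → 25 → 24 → 19 → 14 → 9 → 4 → 3 → 2 → 1 → 6.
Since 11 matches that lower bound, it is optimal.

11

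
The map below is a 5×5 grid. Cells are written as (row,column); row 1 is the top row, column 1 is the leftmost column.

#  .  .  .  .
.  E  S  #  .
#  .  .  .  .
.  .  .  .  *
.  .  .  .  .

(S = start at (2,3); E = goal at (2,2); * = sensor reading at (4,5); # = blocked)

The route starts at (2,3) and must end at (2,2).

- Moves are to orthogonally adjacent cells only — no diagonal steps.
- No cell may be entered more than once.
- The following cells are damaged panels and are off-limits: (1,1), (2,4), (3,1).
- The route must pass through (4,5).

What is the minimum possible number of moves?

9

Any route passes through (4,5) somewhere between (2,3) and (2,2). Summing Manhattan distances along the two legs ((2,3) → (4,5) → (2,2)) gives a lower bound of 4 + 5 = 9 moves.
A route of 9 moves achieves this: (2,3) → (3,3) → (3,4) → (3,5) → (4,5) → (4,4) → (4,3) → (4,2) → (3,2) → (2,2).
Since 9 matches the lower bound, it is optimal.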